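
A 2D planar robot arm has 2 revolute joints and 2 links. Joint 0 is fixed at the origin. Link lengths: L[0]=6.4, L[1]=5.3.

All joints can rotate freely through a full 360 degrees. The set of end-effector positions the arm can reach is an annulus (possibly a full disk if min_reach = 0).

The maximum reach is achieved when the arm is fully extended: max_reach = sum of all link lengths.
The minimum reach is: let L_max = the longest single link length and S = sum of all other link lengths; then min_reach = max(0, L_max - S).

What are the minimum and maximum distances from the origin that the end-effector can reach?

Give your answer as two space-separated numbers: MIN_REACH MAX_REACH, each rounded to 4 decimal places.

Link lengths: [6.4, 5.3]
max_reach = 6.4 + 5.3 = 11.7
L_max = max([6.4, 5.3]) = 6.4
S (sum of others) = 11.7 - 6.4 = 5.3
min_reach = max(0, 6.4 - 5.3) = max(0, 1.1) = 1.1

Answer: 1.1000 11.7000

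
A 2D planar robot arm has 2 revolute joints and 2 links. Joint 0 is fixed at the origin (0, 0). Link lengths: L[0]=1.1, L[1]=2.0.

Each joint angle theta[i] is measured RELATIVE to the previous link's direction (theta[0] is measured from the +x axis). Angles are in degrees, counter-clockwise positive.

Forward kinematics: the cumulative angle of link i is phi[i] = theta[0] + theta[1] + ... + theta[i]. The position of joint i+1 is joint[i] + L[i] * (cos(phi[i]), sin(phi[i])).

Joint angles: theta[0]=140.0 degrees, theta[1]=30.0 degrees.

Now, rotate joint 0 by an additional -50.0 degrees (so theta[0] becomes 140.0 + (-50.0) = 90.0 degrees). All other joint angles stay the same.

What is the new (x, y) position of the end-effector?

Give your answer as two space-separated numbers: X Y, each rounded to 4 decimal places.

Answer: -1.0000 2.8321

Derivation:
joint[0] = (0.0000, 0.0000)  (base)
link 0: phi[0] = 90 = 90 deg
  cos(90 deg) = 0.0000, sin(90 deg) = 1.0000
  joint[1] = (0.0000, 0.0000) + 1.1 * (0.0000, 1.0000) = (0.0000 + 0.0000, 0.0000 + 1.1000) = (0.0000, 1.1000)
link 1: phi[1] = 90 + 30 = 120 deg
  cos(120 deg) = -0.5000, sin(120 deg) = 0.8660
  joint[2] = (0.0000, 1.1000) + 2 * (-0.5000, 0.8660) = (0.0000 + -1.0000, 1.1000 + 1.7321) = (-1.0000, 2.8321)
End effector: (-1.0000, 2.8321)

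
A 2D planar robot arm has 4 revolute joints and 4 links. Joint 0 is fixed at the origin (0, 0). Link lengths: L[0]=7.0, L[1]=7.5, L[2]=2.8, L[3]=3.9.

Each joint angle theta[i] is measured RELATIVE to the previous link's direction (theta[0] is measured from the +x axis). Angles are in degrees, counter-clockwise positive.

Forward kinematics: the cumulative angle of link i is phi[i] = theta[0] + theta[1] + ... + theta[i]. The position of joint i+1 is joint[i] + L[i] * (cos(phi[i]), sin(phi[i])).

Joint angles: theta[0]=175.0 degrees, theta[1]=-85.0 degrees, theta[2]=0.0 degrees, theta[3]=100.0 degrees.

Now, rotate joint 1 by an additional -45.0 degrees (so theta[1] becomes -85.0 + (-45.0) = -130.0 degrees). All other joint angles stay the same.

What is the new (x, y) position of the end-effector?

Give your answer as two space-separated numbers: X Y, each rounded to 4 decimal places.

joint[0] = (0.0000, 0.0000)  (base)
link 0: phi[0] = 175 = 175 deg
  cos(175 deg) = -0.9962, sin(175 deg) = 0.0872
  joint[1] = (0.0000, 0.0000) + 7 * (-0.9962, 0.0872) = (0.0000 + -6.9734, 0.0000 + 0.6101) = (-6.9734, 0.6101)
link 1: phi[1] = 175 + -130 = 45 deg
  cos(45 deg) = 0.7071, sin(45 deg) = 0.7071
  joint[2] = (-6.9734, 0.6101) + 7.5 * (0.7071, 0.7071) = (-6.9734 + 5.3033, 0.6101 + 5.3033) = (-1.6701, 5.9134)
link 2: phi[2] = 175 + -130 + 0 = 45 deg
  cos(45 deg) = 0.7071, sin(45 deg) = 0.7071
  joint[3] = (-1.6701, 5.9134) + 2.8 * (0.7071, 0.7071) = (-1.6701 + 1.9799, 5.9134 + 1.9799) = (0.3098, 7.8933)
link 3: phi[3] = 175 + -130 + 0 + 100 = 145 deg
  cos(145 deg) = -0.8192, sin(145 deg) = 0.5736
  joint[4] = (0.3098, 7.8933) + 3.9 * (-0.8192, 0.5736) = (0.3098 + -3.1947, 7.8933 + 2.2369) = (-2.8849, 10.1302)
End effector: (-2.8849, 10.1302)

Answer: -2.8849 10.1302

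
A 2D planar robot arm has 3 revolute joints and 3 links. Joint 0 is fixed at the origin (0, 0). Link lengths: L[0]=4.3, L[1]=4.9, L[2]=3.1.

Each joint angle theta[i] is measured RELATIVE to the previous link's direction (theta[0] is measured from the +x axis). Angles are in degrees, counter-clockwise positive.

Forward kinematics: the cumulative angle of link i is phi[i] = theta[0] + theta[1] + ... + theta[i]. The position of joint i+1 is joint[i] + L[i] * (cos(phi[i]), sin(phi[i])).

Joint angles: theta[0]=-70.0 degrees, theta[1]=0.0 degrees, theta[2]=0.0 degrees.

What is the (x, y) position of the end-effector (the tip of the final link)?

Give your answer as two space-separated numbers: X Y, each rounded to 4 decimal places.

joint[0] = (0.0000, 0.0000)  (base)
link 0: phi[0] = -70 = -70 deg
  cos(-70 deg) = 0.3420, sin(-70 deg) = -0.9397
  joint[1] = (0.0000, 0.0000) + 4.3 * (0.3420, -0.9397) = (0.0000 + 1.4707, 0.0000 + -4.0407) = (1.4707, -4.0407)
link 1: phi[1] = -70 + 0 = -70 deg
  cos(-70 deg) = 0.3420, sin(-70 deg) = -0.9397
  joint[2] = (1.4707, -4.0407) + 4.9 * (0.3420, -0.9397) = (1.4707 + 1.6759, -4.0407 + -4.6045) = (3.1466, -8.6452)
link 2: phi[2] = -70 + 0 + 0 = -70 deg
  cos(-70 deg) = 0.3420, sin(-70 deg) = -0.9397
  joint[3] = (3.1466, -8.6452) + 3.1 * (0.3420, -0.9397) = (3.1466 + 1.0603, -8.6452 + -2.9130) = (4.2068, -11.5582)
End effector: (4.2068, -11.5582)

Answer: 4.2068 -11.5582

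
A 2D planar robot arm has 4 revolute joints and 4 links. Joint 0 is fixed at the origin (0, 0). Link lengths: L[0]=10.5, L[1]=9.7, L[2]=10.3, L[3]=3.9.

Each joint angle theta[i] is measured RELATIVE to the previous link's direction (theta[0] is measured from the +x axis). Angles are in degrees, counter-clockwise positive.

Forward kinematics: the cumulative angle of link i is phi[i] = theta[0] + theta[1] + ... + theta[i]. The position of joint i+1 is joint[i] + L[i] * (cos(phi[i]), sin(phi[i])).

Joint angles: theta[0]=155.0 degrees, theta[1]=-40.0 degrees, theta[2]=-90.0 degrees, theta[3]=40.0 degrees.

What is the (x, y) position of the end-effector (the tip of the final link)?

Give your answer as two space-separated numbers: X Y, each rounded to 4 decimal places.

Answer: -2.6324 21.1162

Derivation:
joint[0] = (0.0000, 0.0000)  (base)
link 0: phi[0] = 155 = 155 deg
  cos(155 deg) = -0.9063, sin(155 deg) = 0.4226
  joint[1] = (0.0000, 0.0000) + 10.5 * (-0.9063, 0.4226) = (0.0000 + -9.5162, 0.0000 + 4.4375) = (-9.5162, 4.4375)
link 1: phi[1] = 155 + -40 = 115 deg
  cos(115 deg) = -0.4226, sin(115 deg) = 0.9063
  joint[2] = (-9.5162, 4.4375) + 9.7 * (-0.4226, 0.9063) = (-9.5162 + -4.0994, 4.4375 + 8.7912) = (-13.6156, 13.2287)
link 2: phi[2] = 155 + -40 + -90 = 25 deg
  cos(25 deg) = 0.9063, sin(25 deg) = 0.4226
  joint[3] = (-13.6156, 13.2287) + 10.3 * (0.9063, 0.4226) = (-13.6156 + 9.3350, 13.2287 + 4.3530) = (-4.2807, 17.5816)
link 3: phi[3] = 155 + -40 + -90 + 40 = 65 deg
  cos(65 deg) = 0.4226, sin(65 deg) = 0.9063
  joint[4] = (-4.2807, 17.5816) + 3.9 * (0.4226, 0.9063) = (-4.2807 + 1.6482, 17.5816 + 3.5346) = (-2.6324, 21.1162)
End effector: (-2.6324, 21.1162)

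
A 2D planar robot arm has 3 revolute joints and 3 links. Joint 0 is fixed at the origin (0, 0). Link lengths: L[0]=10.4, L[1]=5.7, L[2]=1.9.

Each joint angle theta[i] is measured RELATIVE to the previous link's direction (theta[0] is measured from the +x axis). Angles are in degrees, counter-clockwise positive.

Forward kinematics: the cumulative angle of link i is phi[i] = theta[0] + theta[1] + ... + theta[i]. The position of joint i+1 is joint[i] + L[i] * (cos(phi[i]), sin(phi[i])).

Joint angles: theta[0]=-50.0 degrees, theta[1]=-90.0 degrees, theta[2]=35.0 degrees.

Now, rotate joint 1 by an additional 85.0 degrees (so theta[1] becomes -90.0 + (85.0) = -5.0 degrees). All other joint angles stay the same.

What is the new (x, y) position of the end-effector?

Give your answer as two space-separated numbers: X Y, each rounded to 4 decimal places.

joint[0] = (0.0000, 0.0000)  (base)
link 0: phi[0] = -50 = -50 deg
  cos(-50 deg) = 0.6428, sin(-50 deg) = -0.7660
  joint[1] = (0.0000, 0.0000) + 10.4 * (0.6428, -0.7660) = (0.0000 + 6.6850, 0.0000 + -7.9669) = (6.6850, -7.9669)
link 1: phi[1] = -50 + -5 = -55 deg
  cos(-55 deg) = 0.5736, sin(-55 deg) = -0.8192
  joint[2] = (6.6850, -7.9669) + 5.7 * (0.5736, -0.8192) = (6.6850 + 3.2694, -7.9669 + -4.6692) = (9.9544, -12.6360)
link 2: phi[2] = -50 + -5 + 35 = -20 deg
  cos(-20 deg) = 0.9397, sin(-20 deg) = -0.3420
  joint[3] = (9.9544, -12.6360) + 1.9 * (0.9397, -0.3420) = (9.9544 + 1.7854, -12.6360 + -0.6498) = (11.7398, -13.2859)
End effector: (11.7398, -13.2859)

Answer: 11.7398 -13.2859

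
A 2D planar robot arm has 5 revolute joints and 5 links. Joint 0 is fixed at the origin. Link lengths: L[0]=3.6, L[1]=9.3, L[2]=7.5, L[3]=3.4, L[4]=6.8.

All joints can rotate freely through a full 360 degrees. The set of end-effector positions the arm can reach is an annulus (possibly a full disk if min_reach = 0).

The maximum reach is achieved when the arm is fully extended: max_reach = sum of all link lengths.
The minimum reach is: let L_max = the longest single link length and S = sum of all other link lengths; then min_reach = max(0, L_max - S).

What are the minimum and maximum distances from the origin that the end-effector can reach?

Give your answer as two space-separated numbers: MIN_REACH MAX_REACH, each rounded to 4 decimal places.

Link lengths: [3.6, 9.3, 7.5, 3.4, 6.8]
max_reach = 3.6 + 9.3 + 7.5 + 3.4 + 6.8 = 30.6
L_max = max([3.6, 9.3, 7.5, 3.4, 6.8]) = 9.3
S (sum of others) = 30.6 - 9.3 = 21.3
min_reach = max(0, 9.3 - 21.3) = max(0, -12) = 0

Answer: 0.0000 30.6000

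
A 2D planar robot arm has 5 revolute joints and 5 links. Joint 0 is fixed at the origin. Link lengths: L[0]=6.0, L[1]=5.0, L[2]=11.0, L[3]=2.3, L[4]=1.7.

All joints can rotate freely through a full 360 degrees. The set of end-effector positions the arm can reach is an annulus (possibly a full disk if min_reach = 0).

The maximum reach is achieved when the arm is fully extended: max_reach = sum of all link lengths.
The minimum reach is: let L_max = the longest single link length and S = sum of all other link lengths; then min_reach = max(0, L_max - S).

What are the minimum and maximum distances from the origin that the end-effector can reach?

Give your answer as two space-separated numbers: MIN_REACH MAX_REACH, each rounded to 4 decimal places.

Link lengths: [6.0, 5.0, 11.0, 2.3, 1.7]
max_reach = 6 + 5 + 11 + 2.3 + 1.7 = 26
L_max = max([6.0, 5.0, 11.0, 2.3, 1.7]) = 11
S (sum of others) = 26 - 11 = 15
min_reach = max(0, 11 - 15) = max(0, -4) = 0

Answer: 0.0000 26.0000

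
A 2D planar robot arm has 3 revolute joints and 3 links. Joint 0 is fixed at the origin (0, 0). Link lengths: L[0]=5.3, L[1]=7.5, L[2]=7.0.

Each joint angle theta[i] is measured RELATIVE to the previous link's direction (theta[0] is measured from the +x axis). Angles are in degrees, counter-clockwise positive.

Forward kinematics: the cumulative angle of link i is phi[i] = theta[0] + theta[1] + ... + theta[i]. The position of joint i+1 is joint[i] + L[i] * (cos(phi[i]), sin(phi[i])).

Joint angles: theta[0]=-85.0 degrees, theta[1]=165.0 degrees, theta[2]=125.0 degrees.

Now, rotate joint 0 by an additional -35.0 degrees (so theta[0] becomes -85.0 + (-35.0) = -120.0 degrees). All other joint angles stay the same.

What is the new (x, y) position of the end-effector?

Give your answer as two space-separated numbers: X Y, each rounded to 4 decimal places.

Answer: -4.2404 1.9289

Derivation:
joint[0] = (0.0000, 0.0000)  (base)
link 0: phi[0] = -120 = -120 deg
  cos(-120 deg) = -0.5000, sin(-120 deg) = -0.8660
  joint[1] = (0.0000, 0.0000) + 5.3 * (-0.5000, -0.8660) = (0.0000 + -2.6500, 0.0000 + -4.5899) = (-2.6500, -4.5899)
link 1: phi[1] = -120 + 165 = 45 deg
  cos(45 deg) = 0.7071, sin(45 deg) = 0.7071
  joint[2] = (-2.6500, -4.5899) + 7.5 * (0.7071, 0.7071) = (-2.6500 + 5.3033, -4.5899 + 5.3033) = (2.6533, 0.7134)
link 2: phi[2] = -120 + 165 + 125 = 170 deg
  cos(170 deg) = -0.9848, sin(170 deg) = 0.1736
  joint[3] = (2.6533, 0.7134) + 7 * (-0.9848, 0.1736) = (2.6533 + -6.8937, 0.7134 + 1.2155) = (-4.2404, 1.9289)
End effector: (-4.2404, 1.9289)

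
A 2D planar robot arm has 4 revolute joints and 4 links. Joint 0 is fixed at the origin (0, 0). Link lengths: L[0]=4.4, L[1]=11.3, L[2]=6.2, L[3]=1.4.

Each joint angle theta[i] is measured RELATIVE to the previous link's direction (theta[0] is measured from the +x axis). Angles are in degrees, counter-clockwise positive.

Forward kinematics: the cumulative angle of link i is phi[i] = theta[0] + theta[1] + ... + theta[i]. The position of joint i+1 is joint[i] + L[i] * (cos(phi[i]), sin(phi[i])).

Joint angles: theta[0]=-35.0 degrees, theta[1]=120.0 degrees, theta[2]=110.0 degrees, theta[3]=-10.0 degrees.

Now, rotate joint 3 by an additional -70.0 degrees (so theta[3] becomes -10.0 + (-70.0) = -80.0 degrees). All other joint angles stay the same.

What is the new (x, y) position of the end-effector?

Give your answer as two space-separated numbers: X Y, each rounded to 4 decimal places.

joint[0] = (0.0000, 0.0000)  (base)
link 0: phi[0] = -35 = -35 deg
  cos(-35 deg) = 0.8192, sin(-35 deg) = -0.5736
  joint[1] = (0.0000, 0.0000) + 4.4 * (0.8192, -0.5736) = (0.0000 + 3.6043, 0.0000 + -2.5237) = (3.6043, -2.5237)
link 1: phi[1] = -35 + 120 = 85 deg
  cos(85 deg) = 0.0872, sin(85 deg) = 0.9962
  joint[2] = (3.6043, -2.5237) + 11.3 * (0.0872, 0.9962) = (3.6043 + 0.9849, -2.5237 + 11.2570) = (4.5891, 8.7333)
link 2: phi[2] = -35 + 120 + 110 = 195 deg
  cos(195 deg) = -0.9659, sin(195 deg) = -0.2588
  joint[3] = (4.5891, 8.7333) + 6.2 * (-0.9659, -0.2588) = (4.5891 + -5.9887, 8.7333 + -1.6047) = (-1.3996, 7.1286)
link 3: phi[3] = -35 + 120 + 110 + -80 = 115 deg
  cos(115 deg) = -0.4226, sin(115 deg) = 0.9063
  joint[4] = (-1.3996, 7.1286) + 1.4 * (-0.4226, 0.9063) = (-1.3996 + -0.5917, 7.1286 + 1.2688) = (-1.9913, 8.3974)
End effector: (-1.9913, 8.3974)

Answer: -1.9913 8.3974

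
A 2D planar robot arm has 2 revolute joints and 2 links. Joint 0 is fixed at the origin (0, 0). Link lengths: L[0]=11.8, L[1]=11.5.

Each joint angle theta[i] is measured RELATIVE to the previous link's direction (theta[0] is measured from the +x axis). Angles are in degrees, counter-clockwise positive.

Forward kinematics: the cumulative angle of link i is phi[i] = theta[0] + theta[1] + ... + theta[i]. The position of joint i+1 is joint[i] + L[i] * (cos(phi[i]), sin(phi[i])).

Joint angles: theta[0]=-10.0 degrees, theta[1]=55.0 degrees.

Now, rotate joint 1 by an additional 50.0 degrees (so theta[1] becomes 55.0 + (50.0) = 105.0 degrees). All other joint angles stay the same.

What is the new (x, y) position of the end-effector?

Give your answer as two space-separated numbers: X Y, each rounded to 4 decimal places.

Answer: 10.6184 9.4072

Derivation:
joint[0] = (0.0000, 0.0000)  (base)
link 0: phi[0] = -10 = -10 deg
  cos(-10 deg) = 0.9848, sin(-10 deg) = -0.1736
  joint[1] = (0.0000, 0.0000) + 11.8 * (0.9848, -0.1736) = (0.0000 + 11.6207, 0.0000 + -2.0490) = (11.6207, -2.0490)
link 1: phi[1] = -10 + 105 = 95 deg
  cos(95 deg) = -0.0872, sin(95 deg) = 0.9962
  joint[2] = (11.6207, -2.0490) + 11.5 * (-0.0872, 0.9962) = (11.6207 + -1.0023, -2.0490 + 11.4562) = (10.6184, 9.4072)
End effector: (10.6184, 9.4072)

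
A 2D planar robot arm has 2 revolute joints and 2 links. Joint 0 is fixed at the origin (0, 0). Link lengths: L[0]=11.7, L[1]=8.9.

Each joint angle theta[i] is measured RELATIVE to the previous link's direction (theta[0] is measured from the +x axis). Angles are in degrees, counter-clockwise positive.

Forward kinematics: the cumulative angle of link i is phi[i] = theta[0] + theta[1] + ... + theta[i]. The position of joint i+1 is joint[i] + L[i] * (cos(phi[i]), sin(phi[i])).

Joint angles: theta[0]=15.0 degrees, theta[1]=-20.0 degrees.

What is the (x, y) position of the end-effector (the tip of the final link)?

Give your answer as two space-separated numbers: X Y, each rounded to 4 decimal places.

Answer: 20.1675 2.2525

Derivation:
joint[0] = (0.0000, 0.0000)  (base)
link 0: phi[0] = 15 = 15 deg
  cos(15 deg) = 0.9659, sin(15 deg) = 0.2588
  joint[1] = (0.0000, 0.0000) + 11.7 * (0.9659, 0.2588) = (0.0000 + 11.3013, 0.0000 + 3.0282) = (11.3013, 3.0282)
link 1: phi[1] = 15 + -20 = -5 deg
  cos(-5 deg) = 0.9962, sin(-5 deg) = -0.0872
  joint[2] = (11.3013, 3.0282) + 8.9 * (0.9962, -0.0872) = (11.3013 + 8.8661, 3.0282 + -0.7757) = (20.1675, 2.2525)
End effector: (20.1675, 2.2525)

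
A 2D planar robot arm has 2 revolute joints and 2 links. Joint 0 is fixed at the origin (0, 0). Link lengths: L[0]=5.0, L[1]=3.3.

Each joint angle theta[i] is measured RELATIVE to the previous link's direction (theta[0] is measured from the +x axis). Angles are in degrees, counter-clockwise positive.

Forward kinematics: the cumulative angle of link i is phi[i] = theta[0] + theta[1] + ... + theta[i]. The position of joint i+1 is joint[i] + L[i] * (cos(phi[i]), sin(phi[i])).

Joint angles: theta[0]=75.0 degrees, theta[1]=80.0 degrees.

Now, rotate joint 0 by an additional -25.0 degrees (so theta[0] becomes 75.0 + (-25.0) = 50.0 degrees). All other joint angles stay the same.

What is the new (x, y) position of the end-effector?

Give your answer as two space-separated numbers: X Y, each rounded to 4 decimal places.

Answer: 1.0927 6.3582

Derivation:
joint[0] = (0.0000, 0.0000)  (base)
link 0: phi[0] = 50 = 50 deg
  cos(50 deg) = 0.6428, sin(50 deg) = 0.7660
  joint[1] = (0.0000, 0.0000) + 5 * (0.6428, 0.7660) = (0.0000 + 3.2139, 0.0000 + 3.8302) = (3.2139, 3.8302)
link 1: phi[1] = 50 + 80 = 130 deg
  cos(130 deg) = -0.6428, sin(130 deg) = 0.7660
  joint[2] = (3.2139, 3.8302) + 3.3 * (-0.6428, 0.7660) = (3.2139 + -2.1212, 3.8302 + 2.5279) = (1.0927, 6.3582)
End effector: (1.0927, 6.3582)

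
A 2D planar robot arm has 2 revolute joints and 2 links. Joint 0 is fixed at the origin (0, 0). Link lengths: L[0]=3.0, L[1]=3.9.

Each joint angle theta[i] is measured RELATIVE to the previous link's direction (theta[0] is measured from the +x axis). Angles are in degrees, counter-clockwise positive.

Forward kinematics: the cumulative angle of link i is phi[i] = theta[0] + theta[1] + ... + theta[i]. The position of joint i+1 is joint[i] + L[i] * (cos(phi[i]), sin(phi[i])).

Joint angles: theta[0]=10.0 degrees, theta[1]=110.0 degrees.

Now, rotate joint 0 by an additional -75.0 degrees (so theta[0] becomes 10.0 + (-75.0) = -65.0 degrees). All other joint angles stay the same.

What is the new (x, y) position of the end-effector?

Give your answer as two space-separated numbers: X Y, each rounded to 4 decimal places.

Answer: 4.0256 0.0388

Derivation:
joint[0] = (0.0000, 0.0000)  (base)
link 0: phi[0] = -65 = -65 deg
  cos(-65 deg) = 0.4226, sin(-65 deg) = -0.9063
  joint[1] = (0.0000, 0.0000) + 3 * (0.4226, -0.9063) = (0.0000 + 1.2679, 0.0000 + -2.7189) = (1.2679, -2.7189)
link 1: phi[1] = -65 + 110 = 45 deg
  cos(45 deg) = 0.7071, sin(45 deg) = 0.7071
  joint[2] = (1.2679, -2.7189) + 3.9 * (0.7071, 0.7071) = (1.2679 + 2.7577, -2.7189 + 2.7577) = (4.0256, 0.0388)
End effector: (4.0256, 0.0388)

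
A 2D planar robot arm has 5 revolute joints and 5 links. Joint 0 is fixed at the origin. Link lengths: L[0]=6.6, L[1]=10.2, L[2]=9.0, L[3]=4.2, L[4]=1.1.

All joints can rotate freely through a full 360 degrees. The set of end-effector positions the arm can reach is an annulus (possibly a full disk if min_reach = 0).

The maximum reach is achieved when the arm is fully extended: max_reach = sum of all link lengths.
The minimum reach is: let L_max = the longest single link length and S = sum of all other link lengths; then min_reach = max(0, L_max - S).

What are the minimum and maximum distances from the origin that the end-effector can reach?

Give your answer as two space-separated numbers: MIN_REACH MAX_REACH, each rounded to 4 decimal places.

Link lengths: [6.6, 10.2, 9.0, 4.2, 1.1]
max_reach = 6.6 + 10.2 + 9 + 4.2 + 1.1 = 31.1
L_max = max([6.6, 10.2, 9.0, 4.2, 1.1]) = 10.2
S (sum of others) = 31.1 - 10.2 = 20.9
min_reach = max(0, 10.2 - 20.9) = max(0, -10.7) = 0

Answer: 0.0000 31.1000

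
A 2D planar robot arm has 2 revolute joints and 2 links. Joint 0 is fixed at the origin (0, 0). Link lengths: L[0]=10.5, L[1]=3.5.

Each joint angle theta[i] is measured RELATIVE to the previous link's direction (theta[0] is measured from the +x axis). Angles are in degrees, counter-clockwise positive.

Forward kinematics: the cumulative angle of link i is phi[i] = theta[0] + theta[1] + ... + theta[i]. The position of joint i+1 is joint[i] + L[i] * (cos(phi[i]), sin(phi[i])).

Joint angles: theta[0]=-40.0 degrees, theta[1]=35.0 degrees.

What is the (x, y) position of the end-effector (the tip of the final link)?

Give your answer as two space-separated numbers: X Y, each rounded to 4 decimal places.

Answer: 11.5301 -7.0543

Derivation:
joint[0] = (0.0000, 0.0000)  (base)
link 0: phi[0] = -40 = -40 deg
  cos(-40 deg) = 0.7660, sin(-40 deg) = -0.6428
  joint[1] = (0.0000, 0.0000) + 10.5 * (0.7660, -0.6428) = (0.0000 + 8.0435, 0.0000 + -6.7493) = (8.0435, -6.7493)
link 1: phi[1] = -40 + 35 = -5 deg
  cos(-5 deg) = 0.9962, sin(-5 deg) = -0.0872
  joint[2] = (8.0435, -6.7493) + 3.5 * (0.9962, -0.0872) = (8.0435 + 3.4867, -6.7493 + -0.3050) = (11.5301, -7.0543)
End effector: (11.5301, -7.0543)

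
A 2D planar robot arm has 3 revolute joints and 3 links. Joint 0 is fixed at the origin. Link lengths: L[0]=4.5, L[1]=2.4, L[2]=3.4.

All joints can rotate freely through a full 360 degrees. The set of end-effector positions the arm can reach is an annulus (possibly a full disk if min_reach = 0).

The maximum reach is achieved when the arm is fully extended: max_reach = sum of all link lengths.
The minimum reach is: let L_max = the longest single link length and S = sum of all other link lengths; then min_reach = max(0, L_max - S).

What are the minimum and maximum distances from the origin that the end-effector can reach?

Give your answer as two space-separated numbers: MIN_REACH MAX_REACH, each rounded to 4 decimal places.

Answer: 0.0000 10.3000

Derivation:
Link lengths: [4.5, 2.4, 3.4]
max_reach = 4.5 + 2.4 + 3.4 = 10.3
L_max = max([4.5, 2.4, 3.4]) = 4.5
S (sum of others) = 10.3 - 4.5 = 5.8
min_reach = max(0, 4.5 - 5.8) = max(0, -1.3) = 0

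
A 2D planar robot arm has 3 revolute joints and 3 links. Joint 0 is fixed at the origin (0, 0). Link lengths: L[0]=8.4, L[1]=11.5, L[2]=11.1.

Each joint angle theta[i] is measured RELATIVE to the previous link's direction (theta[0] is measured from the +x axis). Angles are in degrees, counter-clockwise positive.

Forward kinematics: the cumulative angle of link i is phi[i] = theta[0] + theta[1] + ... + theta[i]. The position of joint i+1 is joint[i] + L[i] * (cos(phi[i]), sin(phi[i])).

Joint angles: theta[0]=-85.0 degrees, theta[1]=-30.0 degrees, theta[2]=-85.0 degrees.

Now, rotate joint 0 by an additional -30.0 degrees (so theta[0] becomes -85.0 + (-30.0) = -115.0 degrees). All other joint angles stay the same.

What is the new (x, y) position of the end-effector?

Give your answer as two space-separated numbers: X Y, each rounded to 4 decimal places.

joint[0] = (0.0000, 0.0000)  (base)
link 0: phi[0] = -115 = -115 deg
  cos(-115 deg) = -0.4226, sin(-115 deg) = -0.9063
  joint[1] = (0.0000, 0.0000) + 8.4 * (-0.4226, -0.9063) = (0.0000 + -3.5500, 0.0000 + -7.6130) = (-3.5500, -7.6130)
link 1: phi[1] = -115 + -30 = -145 deg
  cos(-145 deg) = -0.8192, sin(-145 deg) = -0.5736
  joint[2] = (-3.5500, -7.6130) + 11.5 * (-0.8192, -0.5736) = (-3.5500 + -9.4202, -7.6130 + -6.5961) = (-12.9702, -14.2091)
link 2: phi[2] = -115 + -30 + -85 = -230 deg
  cos(-230 deg) = -0.6428, sin(-230 deg) = 0.7660
  joint[3] = (-12.9702, -14.2091) + 11.1 * (-0.6428, 0.7660) = (-12.9702 + -7.1349, -14.2091 + 8.5031) = (-20.1052, -5.7060)
End effector: (-20.1052, -5.7060)

Answer: -20.1052 -5.7060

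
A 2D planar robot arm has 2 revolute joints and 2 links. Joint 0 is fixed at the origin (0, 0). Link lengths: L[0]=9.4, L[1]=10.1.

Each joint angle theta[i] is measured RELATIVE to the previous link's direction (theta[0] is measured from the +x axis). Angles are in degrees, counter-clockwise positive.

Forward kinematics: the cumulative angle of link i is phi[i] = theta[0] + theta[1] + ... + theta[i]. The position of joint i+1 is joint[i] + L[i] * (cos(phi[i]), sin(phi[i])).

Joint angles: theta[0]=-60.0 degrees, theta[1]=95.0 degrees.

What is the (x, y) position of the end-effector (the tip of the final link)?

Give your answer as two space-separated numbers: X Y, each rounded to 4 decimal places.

joint[0] = (0.0000, 0.0000)  (base)
link 0: phi[0] = -60 = -60 deg
  cos(-60 deg) = 0.5000, sin(-60 deg) = -0.8660
  joint[1] = (0.0000, 0.0000) + 9.4 * (0.5000, -0.8660) = (0.0000 + 4.7000, 0.0000 + -8.1406) = (4.7000, -8.1406)
link 1: phi[1] = -60 + 95 = 35 deg
  cos(35 deg) = 0.8192, sin(35 deg) = 0.5736
  joint[2] = (4.7000, -8.1406) + 10.1 * (0.8192, 0.5736) = (4.7000 + 8.2734, -8.1406 + 5.7931) = (12.9734, -2.3475)
End effector: (12.9734, -2.3475)

Answer: 12.9734 -2.3475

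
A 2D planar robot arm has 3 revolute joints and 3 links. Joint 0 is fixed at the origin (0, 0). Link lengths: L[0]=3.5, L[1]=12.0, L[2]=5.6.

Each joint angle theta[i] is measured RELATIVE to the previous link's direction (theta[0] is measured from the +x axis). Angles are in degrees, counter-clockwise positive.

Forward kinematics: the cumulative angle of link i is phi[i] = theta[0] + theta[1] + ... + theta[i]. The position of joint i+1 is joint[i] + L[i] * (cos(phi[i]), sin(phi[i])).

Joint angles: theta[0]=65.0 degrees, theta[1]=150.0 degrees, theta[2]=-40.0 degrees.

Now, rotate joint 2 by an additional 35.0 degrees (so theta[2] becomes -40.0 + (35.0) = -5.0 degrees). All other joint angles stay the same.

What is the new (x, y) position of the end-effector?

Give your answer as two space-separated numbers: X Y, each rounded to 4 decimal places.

Answer: -13.2004 -6.5108

Derivation:
joint[0] = (0.0000, 0.0000)  (base)
link 0: phi[0] = 65 = 65 deg
  cos(65 deg) = 0.4226, sin(65 deg) = 0.9063
  joint[1] = (0.0000, 0.0000) + 3.5 * (0.4226, 0.9063) = (0.0000 + 1.4792, 0.0000 + 3.1721) = (1.4792, 3.1721)
link 1: phi[1] = 65 + 150 = 215 deg
  cos(215 deg) = -0.8192, sin(215 deg) = -0.5736
  joint[2] = (1.4792, 3.1721) + 12 * (-0.8192, -0.5736) = (1.4792 + -9.8298, 3.1721 + -6.8829) = (-8.3507, -3.7108)
link 2: phi[2] = 65 + 150 + -5 = 210 deg
  cos(210 deg) = -0.8660, sin(210 deg) = -0.5000
  joint[3] = (-8.3507, -3.7108) + 5.6 * (-0.8660, -0.5000) = (-8.3507 + -4.8497, -3.7108 + -2.8000) = (-13.2004, -6.5108)
End effector: (-13.2004, -6.5108)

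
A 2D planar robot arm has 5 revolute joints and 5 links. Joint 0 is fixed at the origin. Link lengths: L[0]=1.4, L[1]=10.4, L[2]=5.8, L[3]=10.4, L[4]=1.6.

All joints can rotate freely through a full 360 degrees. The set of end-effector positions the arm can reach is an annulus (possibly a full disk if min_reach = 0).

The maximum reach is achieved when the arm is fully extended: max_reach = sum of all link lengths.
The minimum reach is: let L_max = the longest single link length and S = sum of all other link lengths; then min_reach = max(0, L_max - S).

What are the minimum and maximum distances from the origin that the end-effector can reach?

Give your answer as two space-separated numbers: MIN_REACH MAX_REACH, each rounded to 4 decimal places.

Answer: 0.0000 29.6000

Derivation:
Link lengths: [1.4, 10.4, 5.8, 10.4, 1.6]
max_reach = 1.4 + 10.4 + 5.8 + 10.4 + 1.6 = 29.6
L_max = max([1.4, 10.4, 5.8, 10.4, 1.6]) = 10.4
S (sum of others) = 29.6 - 10.4 = 19.2
min_reach = max(0, 10.4 - 19.2) = max(0, -8.8) = 0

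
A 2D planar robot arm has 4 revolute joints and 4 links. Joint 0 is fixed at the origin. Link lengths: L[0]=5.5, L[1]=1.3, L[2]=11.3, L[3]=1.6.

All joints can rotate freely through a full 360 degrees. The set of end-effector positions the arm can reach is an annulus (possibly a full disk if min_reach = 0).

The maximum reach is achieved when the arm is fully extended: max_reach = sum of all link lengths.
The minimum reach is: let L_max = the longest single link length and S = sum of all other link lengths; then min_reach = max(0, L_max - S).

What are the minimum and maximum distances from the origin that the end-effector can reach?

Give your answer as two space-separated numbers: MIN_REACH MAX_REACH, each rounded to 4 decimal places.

Link lengths: [5.5, 1.3, 11.3, 1.6]
max_reach = 5.5 + 1.3 + 11.3 + 1.6 = 19.7
L_max = max([5.5, 1.3, 11.3, 1.6]) = 11.3
S (sum of others) = 19.7 - 11.3 = 8.4
min_reach = max(0, 11.3 - 8.4) = max(0, 2.9) = 2.9

Answer: 2.9000 19.7000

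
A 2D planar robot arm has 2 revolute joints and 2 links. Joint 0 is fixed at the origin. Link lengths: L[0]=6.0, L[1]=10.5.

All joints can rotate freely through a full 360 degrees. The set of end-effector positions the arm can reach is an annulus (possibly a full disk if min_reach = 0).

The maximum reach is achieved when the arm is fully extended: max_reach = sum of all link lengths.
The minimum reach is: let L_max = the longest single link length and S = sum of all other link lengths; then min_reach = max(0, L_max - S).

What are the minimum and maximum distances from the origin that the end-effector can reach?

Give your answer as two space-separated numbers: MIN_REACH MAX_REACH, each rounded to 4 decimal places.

Link lengths: [6.0, 10.5]
max_reach = 6 + 10.5 = 16.5
L_max = max([6.0, 10.5]) = 10.5
S (sum of others) = 16.5 - 10.5 = 6
min_reach = max(0, 10.5 - 6) = max(0, 4.5) = 4.5

Answer: 4.5000 16.5000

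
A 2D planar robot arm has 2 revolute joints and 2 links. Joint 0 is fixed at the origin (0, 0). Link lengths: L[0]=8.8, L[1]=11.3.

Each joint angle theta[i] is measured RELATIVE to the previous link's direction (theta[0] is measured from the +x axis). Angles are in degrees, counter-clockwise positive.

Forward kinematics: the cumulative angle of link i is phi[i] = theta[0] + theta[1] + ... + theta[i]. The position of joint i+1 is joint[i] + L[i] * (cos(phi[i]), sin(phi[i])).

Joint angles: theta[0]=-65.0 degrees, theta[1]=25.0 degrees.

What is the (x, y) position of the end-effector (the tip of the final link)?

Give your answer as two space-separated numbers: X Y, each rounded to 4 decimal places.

joint[0] = (0.0000, 0.0000)  (base)
link 0: phi[0] = -65 = -65 deg
  cos(-65 deg) = 0.4226, sin(-65 deg) = -0.9063
  joint[1] = (0.0000, 0.0000) + 8.8 * (0.4226, -0.9063) = (0.0000 + 3.7190, 0.0000 + -7.9755) = (3.7190, -7.9755)
link 1: phi[1] = -65 + 25 = -40 deg
  cos(-40 deg) = 0.7660, sin(-40 deg) = -0.6428
  joint[2] = (3.7190, -7.9755) + 11.3 * (0.7660, -0.6428) = (3.7190 + 8.6563, -7.9755 + -7.2635) = (12.3753, -15.2390)
End effector: (12.3753, -15.2390)

Answer: 12.3753 -15.2390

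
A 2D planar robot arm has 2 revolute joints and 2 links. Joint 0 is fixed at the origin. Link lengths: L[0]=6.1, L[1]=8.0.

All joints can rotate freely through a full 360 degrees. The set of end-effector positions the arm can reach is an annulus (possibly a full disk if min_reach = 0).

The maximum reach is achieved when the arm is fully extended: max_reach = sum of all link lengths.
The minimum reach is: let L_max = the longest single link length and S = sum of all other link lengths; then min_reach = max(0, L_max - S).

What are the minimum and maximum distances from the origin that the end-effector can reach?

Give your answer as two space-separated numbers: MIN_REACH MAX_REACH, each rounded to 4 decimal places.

Link lengths: [6.1, 8.0]
max_reach = 6.1 + 8 = 14.1
L_max = max([6.1, 8.0]) = 8
S (sum of others) = 14.1 - 8 = 6.1
min_reach = max(0, 8 - 6.1) = max(0, 1.9) = 1.9

Answer: 1.9000 14.1000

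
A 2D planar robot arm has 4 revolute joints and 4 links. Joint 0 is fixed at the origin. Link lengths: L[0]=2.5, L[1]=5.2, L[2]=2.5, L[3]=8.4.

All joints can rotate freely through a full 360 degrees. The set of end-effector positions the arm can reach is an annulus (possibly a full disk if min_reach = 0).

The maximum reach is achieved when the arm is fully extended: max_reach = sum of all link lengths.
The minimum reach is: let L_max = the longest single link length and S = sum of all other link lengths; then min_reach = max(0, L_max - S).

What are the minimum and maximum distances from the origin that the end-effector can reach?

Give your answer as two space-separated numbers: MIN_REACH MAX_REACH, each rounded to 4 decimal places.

Link lengths: [2.5, 5.2, 2.5, 8.4]
max_reach = 2.5 + 5.2 + 2.5 + 8.4 = 18.6
L_max = max([2.5, 5.2, 2.5, 8.4]) = 8.4
S (sum of others) = 18.6 - 8.4 = 10.2
min_reach = max(0, 8.4 - 10.2) = max(0, -1.8) = 0

Answer: 0.0000 18.6000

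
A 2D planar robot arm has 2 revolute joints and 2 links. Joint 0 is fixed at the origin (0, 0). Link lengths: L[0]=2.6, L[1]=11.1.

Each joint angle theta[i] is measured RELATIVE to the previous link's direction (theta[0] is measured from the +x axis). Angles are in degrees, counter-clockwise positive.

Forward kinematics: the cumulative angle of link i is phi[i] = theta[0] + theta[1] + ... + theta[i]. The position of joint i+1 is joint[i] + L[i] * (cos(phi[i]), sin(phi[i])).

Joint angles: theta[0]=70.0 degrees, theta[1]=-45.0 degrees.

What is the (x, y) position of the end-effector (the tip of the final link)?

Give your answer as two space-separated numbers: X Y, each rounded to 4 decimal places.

joint[0] = (0.0000, 0.0000)  (base)
link 0: phi[0] = 70 = 70 deg
  cos(70 deg) = 0.3420, sin(70 deg) = 0.9397
  joint[1] = (0.0000, 0.0000) + 2.6 * (0.3420, 0.9397) = (0.0000 + 0.8893, 0.0000 + 2.4432) = (0.8893, 2.4432)
link 1: phi[1] = 70 + -45 = 25 deg
  cos(25 deg) = 0.9063, sin(25 deg) = 0.4226
  joint[2] = (0.8893, 2.4432) + 11.1 * (0.9063, 0.4226) = (0.8893 + 10.0600, 2.4432 + 4.6911) = (10.9493, 7.1343)
End effector: (10.9493, 7.1343)

Answer: 10.9493 7.1343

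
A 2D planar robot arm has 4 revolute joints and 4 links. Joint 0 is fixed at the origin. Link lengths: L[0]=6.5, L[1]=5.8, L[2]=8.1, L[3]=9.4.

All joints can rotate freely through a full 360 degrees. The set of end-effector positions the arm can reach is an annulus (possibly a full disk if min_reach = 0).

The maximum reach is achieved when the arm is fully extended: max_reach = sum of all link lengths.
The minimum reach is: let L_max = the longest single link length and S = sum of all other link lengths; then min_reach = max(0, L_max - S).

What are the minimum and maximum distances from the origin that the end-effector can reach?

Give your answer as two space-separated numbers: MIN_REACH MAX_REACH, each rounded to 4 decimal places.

Answer: 0.0000 29.8000

Derivation:
Link lengths: [6.5, 5.8, 8.1, 9.4]
max_reach = 6.5 + 5.8 + 8.1 + 9.4 = 29.8
L_max = max([6.5, 5.8, 8.1, 9.4]) = 9.4
S (sum of others) = 29.8 - 9.4 = 20.4
min_reach = max(0, 9.4 - 20.4) = max(0, -11) = 0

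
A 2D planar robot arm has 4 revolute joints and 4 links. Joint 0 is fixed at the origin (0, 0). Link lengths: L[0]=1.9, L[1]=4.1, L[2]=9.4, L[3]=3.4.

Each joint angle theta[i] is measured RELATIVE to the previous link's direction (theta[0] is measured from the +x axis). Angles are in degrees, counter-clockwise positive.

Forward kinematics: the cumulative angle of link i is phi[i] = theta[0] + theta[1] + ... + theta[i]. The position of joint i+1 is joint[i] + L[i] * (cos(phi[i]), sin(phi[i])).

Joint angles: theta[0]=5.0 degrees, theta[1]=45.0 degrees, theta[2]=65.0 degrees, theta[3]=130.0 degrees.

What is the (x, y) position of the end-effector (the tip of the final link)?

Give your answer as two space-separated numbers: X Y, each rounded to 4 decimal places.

Answer: -0.8813 8.7442

Derivation:
joint[0] = (0.0000, 0.0000)  (base)
link 0: phi[0] = 5 = 5 deg
  cos(5 deg) = 0.9962, sin(5 deg) = 0.0872
  joint[1] = (0.0000, 0.0000) + 1.9 * (0.9962, 0.0872) = (0.0000 + 1.8928, 0.0000 + 0.1656) = (1.8928, 0.1656)
link 1: phi[1] = 5 + 45 = 50 deg
  cos(50 deg) = 0.6428, sin(50 deg) = 0.7660
  joint[2] = (1.8928, 0.1656) + 4.1 * (0.6428, 0.7660) = (1.8928 + 2.6354, 0.1656 + 3.1408) = (4.5282, 3.3064)
link 2: phi[2] = 5 + 45 + 65 = 115 deg
  cos(115 deg) = -0.4226, sin(115 deg) = 0.9063
  joint[3] = (4.5282, 3.3064) + 9.4 * (-0.4226, 0.9063) = (4.5282 + -3.9726, 3.3064 + 8.5193) = (0.5556, 11.8257)
link 3: phi[3] = 5 + 45 + 65 + 130 = 245 deg
  cos(245 deg) = -0.4226, sin(245 deg) = -0.9063
  joint[4] = (0.5556, 11.8257) + 3.4 * (-0.4226, -0.9063) = (0.5556 + -1.4369, 11.8257 + -3.0814) = (-0.8813, 8.7442)
End effector: (-0.8813, 8.7442)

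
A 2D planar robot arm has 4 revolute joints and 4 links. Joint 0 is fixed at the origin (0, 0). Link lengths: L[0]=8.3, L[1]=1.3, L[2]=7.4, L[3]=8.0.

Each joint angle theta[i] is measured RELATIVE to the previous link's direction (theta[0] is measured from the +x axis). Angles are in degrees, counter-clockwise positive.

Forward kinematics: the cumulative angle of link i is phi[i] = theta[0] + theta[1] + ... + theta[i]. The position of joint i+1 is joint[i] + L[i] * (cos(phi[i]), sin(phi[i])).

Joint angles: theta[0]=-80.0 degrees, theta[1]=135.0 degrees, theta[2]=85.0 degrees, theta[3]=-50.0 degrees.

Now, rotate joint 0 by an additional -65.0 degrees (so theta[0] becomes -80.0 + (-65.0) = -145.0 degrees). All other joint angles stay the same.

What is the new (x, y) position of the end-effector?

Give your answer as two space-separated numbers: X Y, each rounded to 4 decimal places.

Answer: 3.6470 5.5424

Derivation:
joint[0] = (0.0000, 0.0000)  (base)
link 0: phi[0] = -145 = -145 deg
  cos(-145 deg) = -0.8192, sin(-145 deg) = -0.5736
  joint[1] = (0.0000, 0.0000) + 8.3 * (-0.8192, -0.5736) = (0.0000 + -6.7990, 0.0000 + -4.7607) = (-6.7990, -4.7607)
link 1: phi[1] = -145 + 135 = -10 deg
  cos(-10 deg) = 0.9848, sin(-10 deg) = -0.1736
  joint[2] = (-6.7990, -4.7607) + 1.3 * (0.9848, -0.1736) = (-6.7990 + 1.2803, -4.7607 + -0.2257) = (-5.5187, -4.9864)
link 2: phi[2] = -145 + 135 + 85 = 75 deg
  cos(75 deg) = 0.2588, sin(75 deg) = 0.9659
  joint[3] = (-5.5187, -4.9864) + 7.4 * (0.2588, 0.9659) = (-5.5187 + 1.9153, -4.9864 + 7.1479) = (-3.6035, 2.1614)
link 3: phi[3] = -145 + 135 + 85 + -50 = 25 deg
  cos(25 deg) = 0.9063, sin(25 deg) = 0.4226
  joint[4] = (-3.6035, 2.1614) + 8 * (0.9063, 0.4226) = (-3.6035 + 7.2505, 2.1614 + 3.3809) = (3.6470, 5.5424)
End effector: (3.6470, 5.5424)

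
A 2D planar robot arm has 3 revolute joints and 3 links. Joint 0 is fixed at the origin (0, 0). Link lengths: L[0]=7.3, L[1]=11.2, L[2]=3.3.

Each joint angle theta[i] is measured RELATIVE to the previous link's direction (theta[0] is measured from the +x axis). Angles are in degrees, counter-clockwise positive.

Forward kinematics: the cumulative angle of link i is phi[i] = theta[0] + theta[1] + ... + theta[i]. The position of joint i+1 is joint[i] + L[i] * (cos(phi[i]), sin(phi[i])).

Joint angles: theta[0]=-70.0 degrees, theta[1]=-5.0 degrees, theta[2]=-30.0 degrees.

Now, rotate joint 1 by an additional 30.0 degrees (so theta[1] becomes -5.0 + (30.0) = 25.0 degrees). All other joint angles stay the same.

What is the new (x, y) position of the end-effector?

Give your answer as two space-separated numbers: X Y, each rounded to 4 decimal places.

Answer: 11.2704 -17.9669

Derivation:
joint[0] = (0.0000, 0.0000)  (base)
link 0: phi[0] = -70 = -70 deg
  cos(-70 deg) = 0.3420, sin(-70 deg) = -0.9397
  joint[1] = (0.0000, 0.0000) + 7.3 * (0.3420, -0.9397) = (0.0000 + 2.4967, 0.0000 + -6.8598) = (2.4967, -6.8598)
link 1: phi[1] = -70 + 25 = -45 deg
  cos(-45 deg) = 0.7071, sin(-45 deg) = -0.7071
  joint[2] = (2.4967, -6.8598) + 11.2 * (0.7071, -0.7071) = (2.4967 + 7.9196, -6.8598 + -7.9196) = (10.4163, -14.7794)
link 2: phi[2] = -70 + 25 + -30 = -75 deg
  cos(-75 deg) = 0.2588, sin(-75 deg) = -0.9659
  joint[3] = (10.4163, -14.7794) + 3.3 * (0.2588, -0.9659) = (10.4163 + 0.8541, -14.7794 + -3.1876) = (11.2704, -17.9669)
End effector: (11.2704, -17.9669)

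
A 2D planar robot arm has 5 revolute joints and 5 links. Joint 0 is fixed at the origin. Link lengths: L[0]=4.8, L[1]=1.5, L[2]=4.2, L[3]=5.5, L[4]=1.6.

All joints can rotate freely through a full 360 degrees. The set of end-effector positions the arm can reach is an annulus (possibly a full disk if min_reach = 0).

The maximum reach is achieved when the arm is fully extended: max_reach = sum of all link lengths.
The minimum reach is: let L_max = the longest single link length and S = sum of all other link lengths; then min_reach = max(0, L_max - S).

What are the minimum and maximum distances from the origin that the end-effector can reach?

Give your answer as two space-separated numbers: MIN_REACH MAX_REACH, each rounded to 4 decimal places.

Answer: 0.0000 17.6000

Derivation:
Link lengths: [4.8, 1.5, 4.2, 5.5, 1.6]
max_reach = 4.8 + 1.5 + 4.2 + 5.5 + 1.6 = 17.6
L_max = max([4.8, 1.5, 4.2, 5.5, 1.6]) = 5.5
S (sum of others) = 17.6 - 5.5 = 12.1
min_reach = max(0, 5.5 - 12.1) = max(0, -6.6) = 0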